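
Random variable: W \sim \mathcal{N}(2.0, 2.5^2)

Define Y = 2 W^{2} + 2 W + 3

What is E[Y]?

E[Y] = 2*E[W²] + 2*E[W] + 3
E[W] = 2
E[W²] = Var(W) + (E[W])² = 6.25 + 4 = 10.25
E[Y] = 2*10.25 + 2*2 + 3 = 27.5

27.5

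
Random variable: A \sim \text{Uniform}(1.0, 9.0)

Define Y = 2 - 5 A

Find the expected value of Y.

For Y = -5A + 2:
E[Y] = -5 * E[A] + 2
E[A] = (1 + 9)/2 = 5
E[Y] = -5 * 5 + 2 = -23

-23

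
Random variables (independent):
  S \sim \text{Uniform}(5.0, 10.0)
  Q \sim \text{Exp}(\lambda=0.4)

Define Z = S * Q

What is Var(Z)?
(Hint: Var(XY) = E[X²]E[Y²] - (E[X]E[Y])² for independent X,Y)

Var(XY) = E[X²]E[Y²] - (E[X]E[Y])²
E[S] = 7.5, Var(S) = 2.0833333
E[Q] = 2.5, Var(Q) = 6.25
E[S²] = 2.0833333 + 7.5² = 58.333333
E[Q²] = 6.25 + 2.5² = 12.5
Var(Z) = 58.333333*12.5 - (7.5*2.5)²
= 729.16667 - 351.5625 = 377.60417

377.60417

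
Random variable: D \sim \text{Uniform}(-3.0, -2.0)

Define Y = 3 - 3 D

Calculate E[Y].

For Y = -3D + 3:
E[Y] = -3 * E[D] + 3
E[D] = (-3 - 2)/2 = -2.5
E[Y] = -3 * (-2.5) + 3 = 10.5

10.5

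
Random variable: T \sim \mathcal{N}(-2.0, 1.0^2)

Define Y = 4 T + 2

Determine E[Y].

For Y = 4T + 2:
E[Y] = 4 * E[T] + 2
E[T] = -2.0 = -2
E[Y] = 4 * (-2) + 2 = -6

-6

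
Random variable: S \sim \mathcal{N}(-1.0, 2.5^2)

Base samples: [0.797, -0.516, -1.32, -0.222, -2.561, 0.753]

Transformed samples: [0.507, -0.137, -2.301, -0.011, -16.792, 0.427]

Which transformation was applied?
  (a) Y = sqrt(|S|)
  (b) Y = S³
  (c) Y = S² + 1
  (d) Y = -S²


Checking option (b) Y = S³:
  S = 0.797 -> Y = 0.507 ✓
  S = -0.516 -> Y = -0.137 ✓
  S = -1.32 -> Y = -2.301 ✓
All samples match this transformation.

(b) S³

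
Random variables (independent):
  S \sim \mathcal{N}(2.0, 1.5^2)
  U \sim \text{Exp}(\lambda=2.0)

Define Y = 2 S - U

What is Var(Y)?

For independent RVs: Var(aX + bY) = a²Var(X) + b²Var(Y)
Var(S) = 2.25
Var(U) = 0.25
Var(Y) = 2²*2.25 + (-1)²*0.25
= 4*2.25 + 1*0.25 = 9.25

9.25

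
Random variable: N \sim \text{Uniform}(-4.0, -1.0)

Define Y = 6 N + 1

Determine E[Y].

For Y = 6N + 1:
E[Y] = 6 * E[N] + 1
E[N] = (-4 - 1)/2 = -2.5
E[Y] = 6 * (-2.5) + 1 = -14

-14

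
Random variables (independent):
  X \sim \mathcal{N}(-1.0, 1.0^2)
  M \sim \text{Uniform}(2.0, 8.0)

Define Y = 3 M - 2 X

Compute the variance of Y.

For independent RVs: Var(aX + bY) = a²Var(X) + b²Var(Y)
Var(X) = 1
Var(M) = 3
Var(Y) = (-2)²*1 + 3²*3
= 4*1 + 9*3 = 31

31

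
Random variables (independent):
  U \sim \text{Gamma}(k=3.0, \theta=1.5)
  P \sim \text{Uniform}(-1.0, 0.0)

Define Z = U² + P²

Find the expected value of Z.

E[Z] = E[U²] + E[P²]
E[U²] = Var(U) + E[U]² = 6.75 + 20.25 = 27
E[P²] = Var(P) + E[P]² = 0.083333333 + 0.25 = 0.33333333
E[Z] = 27 + 0.33333333 = 27.333333

27.333333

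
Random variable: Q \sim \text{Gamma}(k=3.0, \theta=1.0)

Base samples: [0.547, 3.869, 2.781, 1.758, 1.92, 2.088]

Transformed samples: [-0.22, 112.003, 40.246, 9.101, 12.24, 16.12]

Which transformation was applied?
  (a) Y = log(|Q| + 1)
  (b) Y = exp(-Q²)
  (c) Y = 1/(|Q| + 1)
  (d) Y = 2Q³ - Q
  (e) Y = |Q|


Checking option (d) Y = 2Q³ - Q:
  Q = 0.547 -> Y = -0.22 ✓
  Q = 3.869 -> Y = 112.003 ✓
  Q = 2.781 -> Y = 40.246 ✓
All samples match this transformation.

(d) 2Q³ - Q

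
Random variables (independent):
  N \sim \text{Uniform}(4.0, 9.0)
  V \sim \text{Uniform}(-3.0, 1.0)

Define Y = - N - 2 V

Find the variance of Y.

For independent RVs: Var(aX + bY) = a²Var(X) + b²Var(Y)
Var(N) = 2.0833333
Var(V) = 1.3333333
Var(Y) = (-1)²*2.0833333 + (-2)²*1.3333333
= 1*2.0833333 + 4*1.3333333 = 7.4166667

7.4166667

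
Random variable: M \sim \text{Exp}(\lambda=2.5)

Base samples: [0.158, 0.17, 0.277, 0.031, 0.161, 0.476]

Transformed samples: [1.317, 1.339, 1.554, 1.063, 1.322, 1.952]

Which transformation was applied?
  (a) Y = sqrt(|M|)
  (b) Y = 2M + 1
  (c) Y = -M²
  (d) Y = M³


Checking option (b) Y = 2M + 1:
  M = 0.158 -> Y = 1.317 ✓
  M = 0.17 -> Y = 1.339 ✓
  M = 0.277 -> Y = 1.554 ✓
All samples match this transformation.

(b) 2M + 1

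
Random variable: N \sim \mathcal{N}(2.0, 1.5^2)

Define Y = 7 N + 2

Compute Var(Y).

For Y = aN + b: Var(Y) = a² * Var(N)
Var(N) = 1.5^2 = 2.25
Var(Y) = 7² * 2.25 = 49 * 2.25 = 110.25

110.25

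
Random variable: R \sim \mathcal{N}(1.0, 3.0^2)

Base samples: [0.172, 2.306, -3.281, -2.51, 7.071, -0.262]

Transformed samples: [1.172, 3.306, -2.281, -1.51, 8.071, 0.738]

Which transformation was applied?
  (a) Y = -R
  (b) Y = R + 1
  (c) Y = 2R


Checking option (b) Y = R + 1:
  R = 0.172 -> Y = 1.172 ✓
  R = 2.306 -> Y = 3.306 ✓
  R = -3.281 -> Y = -2.281 ✓
All samples match this transformation.

(b) R + 1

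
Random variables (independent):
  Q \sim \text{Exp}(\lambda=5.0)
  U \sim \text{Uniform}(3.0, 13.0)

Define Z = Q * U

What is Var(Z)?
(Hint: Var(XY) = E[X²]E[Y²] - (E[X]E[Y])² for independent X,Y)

Var(XY) = E[X²]E[Y²] - (E[X]E[Y])²
E[Q] = 0.2, Var(Q) = 0.04
E[U] = 8, Var(U) = 8.3333333
E[Q²] = 0.04 + 0.2² = 0.08
E[U²] = 8.3333333 + 8² = 72.333333
Var(Z) = 0.08*72.333333 - (0.2*8)²
= 5.7866667 - 2.56 = 3.2266667

3.2266667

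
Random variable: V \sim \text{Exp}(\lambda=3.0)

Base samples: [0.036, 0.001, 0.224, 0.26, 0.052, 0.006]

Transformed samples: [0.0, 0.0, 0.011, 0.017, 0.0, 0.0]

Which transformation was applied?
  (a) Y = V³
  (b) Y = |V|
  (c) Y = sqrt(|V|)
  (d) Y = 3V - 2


Checking option (a) Y = V³:
  V = 0.036 -> Y = 0.0 ✓
  V = 0.001 -> Y = 0.0 ✓
  V = 0.224 -> Y = 0.011 ✓
All samples match this transformation.

(a) V³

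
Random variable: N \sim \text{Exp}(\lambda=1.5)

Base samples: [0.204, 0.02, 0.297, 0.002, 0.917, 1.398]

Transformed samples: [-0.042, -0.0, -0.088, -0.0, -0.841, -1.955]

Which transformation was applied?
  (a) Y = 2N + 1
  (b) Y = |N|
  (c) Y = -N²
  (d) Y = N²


Checking option (c) Y = -N²:
  N = 0.204 -> Y = -0.042 ✓
  N = 0.02 -> Y = -0.0 ✓
  N = 0.297 -> Y = -0.088 ✓
All samples match this transformation.

(c) -N²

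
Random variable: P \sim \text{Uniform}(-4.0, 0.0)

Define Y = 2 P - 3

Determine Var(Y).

For Y = aP + b: Var(Y) = a² * Var(P)
Var(P) = (0 + 4)^2/12 = 1.3333333
Var(Y) = 2² * 1.3333333 = 4 * 1.3333333 = 5.3333333

5.3333333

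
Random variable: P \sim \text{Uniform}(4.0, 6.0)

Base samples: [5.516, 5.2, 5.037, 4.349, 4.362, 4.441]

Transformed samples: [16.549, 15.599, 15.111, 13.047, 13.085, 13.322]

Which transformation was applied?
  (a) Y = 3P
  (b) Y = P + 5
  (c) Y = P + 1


Checking option (a) Y = 3P:
  P = 5.516 -> Y = 16.549 ✓
  P = 5.2 -> Y = 15.599 ✓
  P = 5.037 -> Y = 15.111 ✓
All samples match this transformation.

(a) 3P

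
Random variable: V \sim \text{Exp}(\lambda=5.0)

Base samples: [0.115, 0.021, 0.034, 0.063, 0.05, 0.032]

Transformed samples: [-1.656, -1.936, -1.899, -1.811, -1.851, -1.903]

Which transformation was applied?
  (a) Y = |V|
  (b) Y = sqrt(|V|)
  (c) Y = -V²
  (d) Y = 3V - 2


Checking option (d) Y = 3V - 2:
  V = 0.115 -> Y = -1.656 ✓
  V = 0.021 -> Y = -1.936 ✓
  V = 0.034 -> Y = -1.899 ✓
All samples match this transformation.

(d) 3V - 2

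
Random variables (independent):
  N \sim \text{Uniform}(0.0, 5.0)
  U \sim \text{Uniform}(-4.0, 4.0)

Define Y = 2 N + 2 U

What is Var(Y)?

For independent RVs: Var(aX + bY) = a²Var(X) + b²Var(Y)
Var(N) = 2.0833333
Var(U) = 5.3333333
Var(Y) = 2²*2.0833333 + 2²*5.3333333
= 4*2.0833333 + 4*5.3333333 = 29.666667

29.666667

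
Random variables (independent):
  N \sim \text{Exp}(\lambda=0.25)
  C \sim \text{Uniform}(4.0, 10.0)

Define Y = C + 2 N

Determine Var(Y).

For independent RVs: Var(aX + bY) = a²Var(X) + b²Var(Y)
Var(N) = 16
Var(C) = 3
Var(Y) = 2²*16 + 1²*3
= 4*16 + 1*3 = 67

67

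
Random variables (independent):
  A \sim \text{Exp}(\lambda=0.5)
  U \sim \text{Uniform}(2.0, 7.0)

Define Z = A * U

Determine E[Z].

For independent RVs: E[XY] = E[X]*E[Y]
E[A] = 2
E[U] = 4.5
E[Z] = 2 * 4.5 = 9

9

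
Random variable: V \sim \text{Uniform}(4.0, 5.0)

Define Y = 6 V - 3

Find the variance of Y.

For Y = aV + b: Var(Y) = a² * Var(V)
Var(V) = (5 - 4)^2/12 = 0.083333333
Var(Y) = 6² * 0.083333333 = 36 * 0.083333333 = 3

3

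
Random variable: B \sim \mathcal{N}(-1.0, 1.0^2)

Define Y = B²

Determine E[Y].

E[B²] = Var(B) + (E[B])² = 1 + 1 = 2

2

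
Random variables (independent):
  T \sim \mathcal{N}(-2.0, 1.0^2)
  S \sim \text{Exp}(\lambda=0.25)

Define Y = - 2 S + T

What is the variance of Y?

For independent RVs: Var(aX + bY) = a²Var(X) + b²Var(Y)
Var(T) = 1
Var(S) = 16
Var(Y) = 1²*1 + (-2)²*16
= 1*1 + 4*16 = 65

65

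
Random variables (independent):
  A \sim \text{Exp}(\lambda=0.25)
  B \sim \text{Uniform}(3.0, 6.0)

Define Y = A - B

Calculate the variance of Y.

For independent RVs: Var(aX + bY) = a²Var(X) + b²Var(Y)
Var(A) = 16
Var(B) = 0.75
Var(Y) = 1²*16 + (-1)²*0.75
= 1*16 + 1*0.75 = 16.75

16.75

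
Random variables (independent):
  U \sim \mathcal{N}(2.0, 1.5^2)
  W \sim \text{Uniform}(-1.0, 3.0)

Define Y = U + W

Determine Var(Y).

For independent RVs: Var(aX + bY) = a²Var(X) + b²Var(Y)
Var(U) = 2.25
Var(W) = 1.3333333
Var(Y) = 1²*2.25 + 1²*1.3333333
= 1*2.25 + 1*1.3333333 = 3.5833333

3.5833333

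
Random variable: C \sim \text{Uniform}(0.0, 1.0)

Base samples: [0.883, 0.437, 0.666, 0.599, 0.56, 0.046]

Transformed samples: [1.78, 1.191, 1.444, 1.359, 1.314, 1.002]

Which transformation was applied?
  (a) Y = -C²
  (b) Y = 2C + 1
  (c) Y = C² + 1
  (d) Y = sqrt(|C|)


Checking option (c) Y = C² + 1:
  C = 0.883 -> Y = 1.78 ✓
  C = 0.437 -> Y = 1.191 ✓
  C = 0.666 -> Y = 1.444 ✓
All samples match this transformation.

(c) C² + 1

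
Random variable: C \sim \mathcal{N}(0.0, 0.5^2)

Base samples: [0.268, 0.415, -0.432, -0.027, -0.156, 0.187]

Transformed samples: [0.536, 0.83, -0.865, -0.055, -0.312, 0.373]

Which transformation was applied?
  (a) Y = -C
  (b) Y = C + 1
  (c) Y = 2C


Checking option (c) Y = 2C:
  C = 0.268 -> Y = 0.536 ✓
  C = 0.415 -> Y = 0.83 ✓
  C = -0.432 -> Y = -0.865 ✓
All samples match this transformation.

(c) 2C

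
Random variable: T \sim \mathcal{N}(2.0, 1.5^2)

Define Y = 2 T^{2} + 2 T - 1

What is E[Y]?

E[Y] = 2*E[T²] + 2*E[T] - 1
E[T] = 2
E[T²] = Var(T) + (E[T])² = 2.25 + 4 = 6.25
E[Y] = 2*6.25 + 2*2 - 1 = 15.5

15.5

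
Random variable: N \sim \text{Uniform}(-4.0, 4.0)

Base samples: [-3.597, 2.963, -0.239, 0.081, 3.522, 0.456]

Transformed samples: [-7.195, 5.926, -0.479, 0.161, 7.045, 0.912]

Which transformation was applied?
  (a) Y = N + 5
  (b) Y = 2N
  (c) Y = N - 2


Checking option (b) Y = 2N:
  N = -3.597 -> Y = -7.195 ✓
  N = 2.963 -> Y = 5.926 ✓
  N = -0.239 -> Y = -0.479 ✓
All samples match this transformation.

(b) 2N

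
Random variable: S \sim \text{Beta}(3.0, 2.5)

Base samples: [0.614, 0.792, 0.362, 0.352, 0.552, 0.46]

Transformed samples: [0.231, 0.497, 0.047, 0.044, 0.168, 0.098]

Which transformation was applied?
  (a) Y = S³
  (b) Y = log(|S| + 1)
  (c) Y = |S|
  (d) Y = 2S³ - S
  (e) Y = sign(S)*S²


Checking option (a) Y = S³:
  S = 0.614 -> Y = 0.231 ✓
  S = 0.792 -> Y = 0.497 ✓
  S = 0.362 -> Y = 0.047 ✓
All samples match this transformation.

(a) S³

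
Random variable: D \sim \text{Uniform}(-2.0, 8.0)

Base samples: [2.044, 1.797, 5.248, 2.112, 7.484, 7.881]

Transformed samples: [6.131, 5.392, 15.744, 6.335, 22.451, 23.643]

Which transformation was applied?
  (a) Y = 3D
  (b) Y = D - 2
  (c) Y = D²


Checking option (a) Y = 3D:
  D = 2.044 -> Y = 6.131 ✓
  D = 1.797 -> Y = 5.392 ✓
  D = 5.248 -> Y = 15.744 ✓
All samples match this transformation.

(a) 3D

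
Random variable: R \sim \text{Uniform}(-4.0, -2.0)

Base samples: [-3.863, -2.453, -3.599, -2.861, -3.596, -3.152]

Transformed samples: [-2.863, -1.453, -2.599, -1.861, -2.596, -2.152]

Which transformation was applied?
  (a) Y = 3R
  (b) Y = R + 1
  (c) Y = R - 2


Checking option (b) Y = R + 1:
  R = -3.863 -> Y = -2.863 ✓
  R = -2.453 -> Y = -1.453 ✓
  R = -3.599 -> Y = -2.599 ✓
All samples match this transformation.

(b) R + 1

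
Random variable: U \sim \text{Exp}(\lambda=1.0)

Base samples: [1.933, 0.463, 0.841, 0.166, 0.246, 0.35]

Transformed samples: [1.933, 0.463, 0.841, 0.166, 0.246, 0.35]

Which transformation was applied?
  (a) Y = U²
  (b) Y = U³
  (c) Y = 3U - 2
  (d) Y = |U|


Checking option (d) Y = |U|:
  U = 1.933 -> Y = 1.933 ✓
  U = 0.463 -> Y = 0.463 ✓
  U = 0.841 -> Y = 0.841 ✓
All samples match this transformation.

(d) |U|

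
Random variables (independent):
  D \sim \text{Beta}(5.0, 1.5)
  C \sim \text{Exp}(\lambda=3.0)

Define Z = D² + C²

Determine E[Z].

E[Z] = E[D²] + E[C²]
E[D²] = Var(D) + E[D]² = 0.023668639 + 0.59171598 = 0.61538462
E[C²] = Var(C) + E[C]² = 0.11111111 + 0.11111111 = 0.22222222
E[Z] = 0.61538462 + 0.22222222 = 0.83760684

0.83760684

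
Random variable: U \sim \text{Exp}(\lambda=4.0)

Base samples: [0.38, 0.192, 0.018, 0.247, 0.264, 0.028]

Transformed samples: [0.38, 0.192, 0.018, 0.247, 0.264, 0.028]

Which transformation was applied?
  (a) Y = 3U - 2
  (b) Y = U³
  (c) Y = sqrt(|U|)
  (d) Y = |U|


Checking option (d) Y = |U|:
  U = 0.38 -> Y = 0.38 ✓
  U = 0.192 -> Y = 0.192 ✓
  U = 0.018 -> Y = 0.018 ✓
All samples match this transformation.

(d) |U|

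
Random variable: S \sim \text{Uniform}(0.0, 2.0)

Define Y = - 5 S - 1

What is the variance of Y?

For Y = aS + b: Var(Y) = a² * Var(S)
Var(S) = (2 - 0)^2/12 = 0.33333333
Var(Y) = (-5)² * 0.33333333 = 25 * 0.33333333 = 8.3333333

8.3333333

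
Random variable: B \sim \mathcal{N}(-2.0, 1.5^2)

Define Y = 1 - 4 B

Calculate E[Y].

For Y = -4B + 1:
E[Y] = -4 * E[B] + 1
E[B] = -2.0 = -2
E[Y] = -4 * (-2) + 1 = 9

9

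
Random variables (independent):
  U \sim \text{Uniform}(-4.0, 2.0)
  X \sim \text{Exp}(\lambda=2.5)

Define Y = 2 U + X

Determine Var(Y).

For independent RVs: Var(aX + bY) = a²Var(X) + b²Var(Y)
Var(U) = 3
Var(X) = 0.16
Var(Y) = 2²*3 + 1²*0.16
= 4*3 + 1*0.16 = 12.16

12.16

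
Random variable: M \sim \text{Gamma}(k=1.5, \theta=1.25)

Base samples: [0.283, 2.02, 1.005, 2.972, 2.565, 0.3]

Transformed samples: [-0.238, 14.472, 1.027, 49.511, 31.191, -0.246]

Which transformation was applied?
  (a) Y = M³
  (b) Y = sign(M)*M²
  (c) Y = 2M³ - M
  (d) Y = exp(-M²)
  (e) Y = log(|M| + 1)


Checking option (c) Y = 2M³ - M:
  M = 0.283 -> Y = -0.238 ✓
  M = 2.02 -> Y = 14.472 ✓
  M = 1.005 -> Y = 1.027 ✓
All samples match this transformation.

(c) 2M³ - M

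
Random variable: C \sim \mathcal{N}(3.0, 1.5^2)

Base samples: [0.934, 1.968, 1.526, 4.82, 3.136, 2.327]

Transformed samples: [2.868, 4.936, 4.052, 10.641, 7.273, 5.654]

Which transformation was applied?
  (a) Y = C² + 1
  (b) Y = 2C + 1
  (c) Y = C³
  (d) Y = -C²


Checking option (b) Y = 2C + 1:
  C = 0.934 -> Y = 2.868 ✓
  C = 1.968 -> Y = 4.936 ✓
  C = 1.526 -> Y = 4.052 ✓
All samples match this transformation.

(b) 2C + 1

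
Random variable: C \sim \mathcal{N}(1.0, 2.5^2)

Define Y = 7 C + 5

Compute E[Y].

For Y = 7C + 5:
E[Y] = 7 * E[C] + 5
E[C] = 1.0 = 1
E[Y] = 7 * 1 + 5 = 12

12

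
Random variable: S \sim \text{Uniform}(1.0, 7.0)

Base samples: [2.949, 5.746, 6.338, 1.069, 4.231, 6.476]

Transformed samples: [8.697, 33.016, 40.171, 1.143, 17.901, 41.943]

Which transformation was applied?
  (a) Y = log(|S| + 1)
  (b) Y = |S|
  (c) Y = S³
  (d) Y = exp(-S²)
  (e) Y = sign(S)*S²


Checking option (e) Y = sign(S)*S²:
  S = 2.949 -> Y = 8.697 ✓
  S = 5.746 -> Y = 33.016 ✓
  S = 6.338 -> Y = 40.171 ✓
All samples match this transformation.

(e) sign(S)*S²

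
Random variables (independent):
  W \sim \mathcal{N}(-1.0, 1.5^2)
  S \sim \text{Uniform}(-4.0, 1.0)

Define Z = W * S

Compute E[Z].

For independent RVs: E[XY] = E[X]*E[Y]
E[W] = -1
E[S] = -1.5
E[Z] = -1 * (-1.5) = 1.5

1.5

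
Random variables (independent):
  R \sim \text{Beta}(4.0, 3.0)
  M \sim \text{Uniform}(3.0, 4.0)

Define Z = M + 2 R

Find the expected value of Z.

E[Z] = 2*E[R] + 1*E[M]
E[R] = 0.57142857
E[M] = 3.5
E[Z] = 2*0.57142857 + 1*3.5 = 4.6428571

4.6428571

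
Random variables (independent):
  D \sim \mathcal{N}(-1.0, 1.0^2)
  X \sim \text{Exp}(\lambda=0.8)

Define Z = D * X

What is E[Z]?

For independent RVs: E[XY] = E[X]*E[Y]
E[D] = -1
E[X] = 1.25
E[Z] = -1 * 1.25 = -1.25

-1.25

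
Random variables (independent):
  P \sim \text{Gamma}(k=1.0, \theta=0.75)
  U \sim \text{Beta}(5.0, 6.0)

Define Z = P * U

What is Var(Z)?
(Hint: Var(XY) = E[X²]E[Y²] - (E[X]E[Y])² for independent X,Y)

Var(XY) = E[X²]E[Y²] - (E[X]E[Y])²
E[P] = 0.75, Var(P) = 0.5625
E[U] = 0.45454545, Var(U) = 0.020661157
E[P²] = 0.5625 + 0.75² = 1.125
E[U²] = 0.020661157 + 0.45454545² = 0.22727273
Var(Z) = 1.125*0.22727273 - (0.75*0.45454545)²
= 0.25568182 - 0.11621901 = 0.13946281

0.13946281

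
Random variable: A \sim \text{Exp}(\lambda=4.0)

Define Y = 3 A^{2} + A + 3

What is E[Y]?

E[Y] = 3*E[A²] + 1*E[A] + 3
E[A] = 0.25
E[A²] = Var(A) + (E[A])² = 0.0625 + 0.0625 = 0.125
E[Y] = 3*0.125 + 1*0.25 + 3 = 3.625

3.625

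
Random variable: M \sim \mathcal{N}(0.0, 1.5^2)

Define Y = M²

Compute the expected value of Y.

Using E[X²] = Var(X) + (E[X])²:
E[M] = 0
Var(M) = 1.5^2 = 2.25
E[M²] = 2.25 + 0² = 2.25 + 0 = 2.25

2.25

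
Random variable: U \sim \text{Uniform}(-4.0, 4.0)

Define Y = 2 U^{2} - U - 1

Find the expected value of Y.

E[Y] = 2*E[U²] - 1*E[U] - 1
E[U] = 0
E[U²] = Var(U) + (E[U])² = 5.3333333 + 0 = 5.3333333
E[Y] = 2*5.3333333 - 1*0 - 1 = 9.6666667

9.6666667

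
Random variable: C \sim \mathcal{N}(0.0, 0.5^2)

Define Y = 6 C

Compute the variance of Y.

For Y = aC + b: Var(Y) = a² * Var(C)
Var(C) = 0.5^2 = 0.25
Var(Y) = 6² * 0.25 = 36 * 0.25 = 9

9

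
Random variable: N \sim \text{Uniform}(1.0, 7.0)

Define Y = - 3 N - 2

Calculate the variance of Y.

For Y = aN + b: Var(Y) = a² * Var(N)
Var(N) = (7 - 1)^2/12 = 3
Var(Y) = (-3)² * 3 = 9 * 3 = 27

27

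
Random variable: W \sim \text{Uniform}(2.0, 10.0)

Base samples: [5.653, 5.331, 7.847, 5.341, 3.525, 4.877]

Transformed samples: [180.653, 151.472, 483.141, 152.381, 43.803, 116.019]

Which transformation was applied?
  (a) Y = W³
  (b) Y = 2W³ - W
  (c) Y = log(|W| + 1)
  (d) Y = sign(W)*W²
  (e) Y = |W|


Checking option (a) Y = W³:
  W = 5.653 -> Y = 180.653 ✓
  W = 5.331 -> Y = 151.472 ✓
  W = 7.847 -> Y = 483.141 ✓
All samples match this transformation.

(a) W³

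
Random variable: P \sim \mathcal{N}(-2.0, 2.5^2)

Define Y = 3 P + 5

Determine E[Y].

For Y = 3P + 5:
E[Y] = 3 * E[P] + 5
E[P] = -2.0 = -2
E[Y] = 3 * (-2) + 5 = -1

-1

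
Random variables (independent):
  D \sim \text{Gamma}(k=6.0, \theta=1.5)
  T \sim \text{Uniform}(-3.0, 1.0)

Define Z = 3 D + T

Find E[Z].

E[Z] = 3*E[D] + 1*E[T]
E[D] = 9
E[T] = -1
E[Z] = 3*9 + 1*(-1) = 26

26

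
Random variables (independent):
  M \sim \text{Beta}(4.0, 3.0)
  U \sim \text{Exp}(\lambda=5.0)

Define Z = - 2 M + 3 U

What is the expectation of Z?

E[Z] = -2*E[M] + 3*E[U]
E[M] = 0.57142857
E[U] = 0.2
E[Z] = -2*0.57142857 + 3*0.2 = -0.54285714

-0.54285714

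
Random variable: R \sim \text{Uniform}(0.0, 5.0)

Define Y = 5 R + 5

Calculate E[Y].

For Y = 5R + 5:
E[Y] = 5 * E[R] + 5
E[R] = (0 + 5)/2 = 2.5
E[Y] = 5 * 2.5 + 5 = 17.5

17.5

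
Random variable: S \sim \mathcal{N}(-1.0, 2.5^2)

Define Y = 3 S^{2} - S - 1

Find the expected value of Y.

E[Y] = 3*E[S²] - 1*E[S] - 1
E[S] = -1
E[S²] = Var(S) + (E[S])² = 6.25 + 1 = 7.25
E[Y] = 3*7.25 - 1*(-1) - 1 = 21.75

21.75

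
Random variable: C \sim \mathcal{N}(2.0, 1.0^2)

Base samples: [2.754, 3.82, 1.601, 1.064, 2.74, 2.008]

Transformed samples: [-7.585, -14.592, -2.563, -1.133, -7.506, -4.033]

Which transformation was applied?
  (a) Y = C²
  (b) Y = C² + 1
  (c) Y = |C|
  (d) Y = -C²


Checking option (d) Y = -C²:
  C = 2.754 -> Y = -7.585 ✓
  C = 3.82 -> Y = -14.592 ✓
  C = 1.601 -> Y = -2.563 ✓
All samples match this transformation.

(d) -C²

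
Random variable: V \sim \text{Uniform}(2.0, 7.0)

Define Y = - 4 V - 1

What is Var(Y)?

For Y = aV + b: Var(Y) = a² * Var(V)
Var(V) = (7 - 2)^2/12 = 2.0833333
Var(Y) = (-4)² * 2.0833333 = 16 * 2.0833333 = 33.333333

33.333333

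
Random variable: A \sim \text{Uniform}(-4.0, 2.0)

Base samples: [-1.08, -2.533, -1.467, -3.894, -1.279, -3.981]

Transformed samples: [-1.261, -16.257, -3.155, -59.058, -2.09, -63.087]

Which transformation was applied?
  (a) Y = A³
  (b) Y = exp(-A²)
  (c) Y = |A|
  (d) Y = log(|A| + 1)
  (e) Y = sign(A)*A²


Checking option (a) Y = A³:
  A = -1.08 -> Y = -1.261 ✓
  A = -2.533 -> Y = -16.257 ✓
  A = -1.467 -> Y = -3.155 ✓
All samples match this transformation.

(a) A³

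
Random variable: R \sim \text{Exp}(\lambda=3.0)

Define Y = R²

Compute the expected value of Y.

E[R²] = Var(R) + (E[R])² = 0.11111111 + 0.11111111 = 0.22222222

0.22222222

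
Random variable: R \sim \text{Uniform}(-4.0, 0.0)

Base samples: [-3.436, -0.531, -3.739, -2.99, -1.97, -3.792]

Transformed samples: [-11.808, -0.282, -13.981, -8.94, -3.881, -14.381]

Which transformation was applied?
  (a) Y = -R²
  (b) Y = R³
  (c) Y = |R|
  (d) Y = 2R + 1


Checking option (a) Y = -R²:
  R = -3.436 -> Y = -11.808 ✓
  R = -0.531 -> Y = -0.282 ✓
  R = -3.739 -> Y = -13.981 ✓
All samples match this transformation.

(a) -R²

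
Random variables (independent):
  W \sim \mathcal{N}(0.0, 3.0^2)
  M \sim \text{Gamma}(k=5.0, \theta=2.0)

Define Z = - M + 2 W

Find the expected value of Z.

E[Z] = 2*E[W] - 1*E[M]
E[W] = 0
E[M] = 10
E[Z] = 2*0 - 1*10 = -10

-10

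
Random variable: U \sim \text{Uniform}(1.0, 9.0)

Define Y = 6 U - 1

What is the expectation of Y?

For Y = 6U - 1:
E[Y] = 6 * E[U] - 1
E[U] = (1 + 9)/2 = 5
E[Y] = 6 * 5 - 1 = 29

29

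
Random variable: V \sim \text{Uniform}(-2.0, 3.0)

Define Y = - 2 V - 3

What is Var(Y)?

For Y = aV + b: Var(Y) = a² * Var(V)
Var(V) = (3 + 2)^2/12 = 2.0833333
Var(Y) = (-2)² * 2.0833333 = 4 * 2.0833333 = 8.3333333

8.3333333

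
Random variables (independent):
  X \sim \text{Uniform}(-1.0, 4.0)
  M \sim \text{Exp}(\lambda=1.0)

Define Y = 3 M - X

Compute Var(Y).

For independent RVs: Var(aX + bY) = a²Var(X) + b²Var(Y)
Var(X) = 2.0833333
Var(M) = 1
Var(Y) = (-1)²*2.0833333 + 3²*1
= 1*2.0833333 + 9*1 = 11.083333

11.083333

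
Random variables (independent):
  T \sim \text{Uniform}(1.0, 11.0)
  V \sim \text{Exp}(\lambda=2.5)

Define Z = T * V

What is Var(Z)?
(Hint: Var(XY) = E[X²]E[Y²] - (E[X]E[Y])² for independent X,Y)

Var(XY) = E[X²]E[Y²] - (E[X]E[Y])²
E[T] = 6, Var(T) = 8.3333333
E[V] = 0.4, Var(V) = 0.16
E[T²] = 8.3333333 + 6² = 44.333333
E[V²] = 0.16 + 0.4² = 0.32
Var(Z) = 44.333333*0.32 - (6*0.4)²
= 14.186667 - 5.76 = 8.4266667

8.4266667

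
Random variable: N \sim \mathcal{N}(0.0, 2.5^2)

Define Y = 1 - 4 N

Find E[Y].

For Y = -4N + 1:
E[Y] = -4 * E[N] + 1
E[N] = 0.0 = 0
E[Y] = -4 * 0 + 1 = 1

1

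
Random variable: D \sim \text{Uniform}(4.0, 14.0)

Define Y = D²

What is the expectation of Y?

E[D²] = Var(D) + (E[D])² = 8.3333333 + 81 = 89.333333

89.333333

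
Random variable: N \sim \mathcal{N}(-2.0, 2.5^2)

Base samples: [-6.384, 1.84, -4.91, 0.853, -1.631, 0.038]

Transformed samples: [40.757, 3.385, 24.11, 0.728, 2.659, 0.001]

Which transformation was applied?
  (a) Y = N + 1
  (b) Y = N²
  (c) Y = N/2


Checking option (b) Y = N²:
  N = -6.384 -> Y = 40.757 ✓
  N = 1.84 -> Y = 3.385 ✓
  N = -4.91 -> Y = 24.11 ✓
All samples match this transformation.

(b) N²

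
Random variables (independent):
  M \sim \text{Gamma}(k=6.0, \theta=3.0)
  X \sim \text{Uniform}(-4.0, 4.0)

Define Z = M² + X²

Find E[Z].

E[Z] = E[M²] + E[X²]
E[M²] = Var(M) + E[M]² = 54 + 324 = 378
E[X²] = Var(X) + E[X]² = 5.3333333 + 0 = 5.3333333
E[Z] = 378 + 5.3333333 = 383.33333

383.33333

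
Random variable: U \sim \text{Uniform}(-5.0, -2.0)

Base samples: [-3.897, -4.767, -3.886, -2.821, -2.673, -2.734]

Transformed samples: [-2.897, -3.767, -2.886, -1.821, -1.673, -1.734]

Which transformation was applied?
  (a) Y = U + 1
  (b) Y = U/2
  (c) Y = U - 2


Checking option (a) Y = U + 1:
  U = -3.897 -> Y = -2.897 ✓
  U = -4.767 -> Y = -3.767 ✓
  U = -3.886 -> Y = -2.886 ✓
All samples match this transformation.

(a) U + 1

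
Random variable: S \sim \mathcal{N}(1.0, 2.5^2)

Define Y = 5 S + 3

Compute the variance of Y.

For Y = aS + b: Var(Y) = a² * Var(S)
Var(S) = 2.5^2 = 6.25
Var(Y) = 5² * 6.25 = 25 * 6.25 = 156.25

156.25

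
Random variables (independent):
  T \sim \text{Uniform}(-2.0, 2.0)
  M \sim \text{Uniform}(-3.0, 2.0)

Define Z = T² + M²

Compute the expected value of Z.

E[Z] = E[T²] + E[M²]
E[T²] = Var(T) + E[T]² = 1.3333333 + 0 = 1.3333333
E[M²] = Var(M) + E[M]² = 2.0833333 + 0.25 = 2.3333333
E[Z] = 1.3333333 + 2.3333333 = 3.6666667

3.6666667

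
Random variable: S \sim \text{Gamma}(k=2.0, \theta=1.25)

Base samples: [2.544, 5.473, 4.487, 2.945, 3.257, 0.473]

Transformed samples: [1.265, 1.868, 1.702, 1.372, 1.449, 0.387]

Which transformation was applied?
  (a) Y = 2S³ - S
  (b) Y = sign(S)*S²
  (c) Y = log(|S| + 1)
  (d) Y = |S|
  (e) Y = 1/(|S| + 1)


Checking option (c) Y = log(|S| + 1):
  S = 2.544 -> Y = 1.265 ✓
  S = 5.473 -> Y = 1.868 ✓
  S = 4.487 -> Y = 1.702 ✓
All samples match this transformation.

(c) log(|S| + 1)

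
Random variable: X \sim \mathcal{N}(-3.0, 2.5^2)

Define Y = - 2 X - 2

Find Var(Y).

For Y = aX + b: Var(Y) = a² * Var(X)
Var(X) = 2.5^2 = 6.25
Var(Y) = (-2)² * 6.25 = 4 * 6.25 = 25

25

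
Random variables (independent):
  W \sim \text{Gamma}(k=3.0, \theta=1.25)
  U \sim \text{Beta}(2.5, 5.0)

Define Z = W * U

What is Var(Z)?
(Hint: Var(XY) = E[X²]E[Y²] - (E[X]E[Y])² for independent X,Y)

Var(XY) = E[X²]E[Y²] - (E[X]E[Y])²
E[W] = 3.75, Var(W) = 4.6875
E[U] = 0.33333333, Var(U) = 0.026143791
E[W²] = 4.6875 + 3.75² = 18.75
E[U²] = 0.026143791 + 0.33333333² = 0.1372549
Var(Z) = 18.75*0.1372549 - (3.75*0.33333333)²
= 2.5735294 - 1.5625 = 1.0110294

1.0110294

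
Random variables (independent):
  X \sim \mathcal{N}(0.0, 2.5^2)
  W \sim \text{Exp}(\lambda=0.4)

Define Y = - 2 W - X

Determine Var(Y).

For independent RVs: Var(aX + bY) = a²Var(X) + b²Var(Y)
Var(X) = 6.25
Var(W) = 6.25
Var(Y) = (-1)²*6.25 + (-2)²*6.25
= 1*6.25 + 4*6.25 = 31.25

31.25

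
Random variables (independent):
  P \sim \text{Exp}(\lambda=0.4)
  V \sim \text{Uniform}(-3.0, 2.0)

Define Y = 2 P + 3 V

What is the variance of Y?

For independent RVs: Var(aX + bY) = a²Var(X) + b²Var(Y)
Var(P) = 6.25
Var(V) = 2.0833333
Var(Y) = 2²*6.25 + 3²*2.0833333
= 4*6.25 + 9*2.0833333 = 43.75

43.75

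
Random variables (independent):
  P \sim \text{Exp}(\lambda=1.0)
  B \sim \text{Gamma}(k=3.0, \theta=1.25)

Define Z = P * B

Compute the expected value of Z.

For independent RVs: E[XY] = E[X]*E[Y]
E[P] = 1
E[B] = 3.75
E[Z] = 1 * 3.75 = 3.75

3.75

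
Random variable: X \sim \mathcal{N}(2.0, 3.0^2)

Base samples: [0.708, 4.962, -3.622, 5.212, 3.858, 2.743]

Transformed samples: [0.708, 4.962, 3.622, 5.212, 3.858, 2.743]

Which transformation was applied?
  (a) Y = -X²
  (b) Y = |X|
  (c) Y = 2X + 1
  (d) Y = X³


Checking option (b) Y = |X|:
  X = 0.708 -> Y = 0.708 ✓
  X = 4.962 -> Y = 4.962 ✓
  X = -3.622 -> Y = 3.622 ✓
All samples match this transformation.

(b) |X|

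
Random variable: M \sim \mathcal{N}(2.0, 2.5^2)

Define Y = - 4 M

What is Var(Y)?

For Y = aM + b: Var(Y) = a² * Var(M)
Var(M) = 2.5^2 = 6.25
Var(Y) = (-4)² * 6.25 = 16 * 6.25 = 100

100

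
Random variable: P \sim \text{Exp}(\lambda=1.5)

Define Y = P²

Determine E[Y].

Using E[X²] = Var(X) + (E[X])²:
E[P] = 0.66666667
Var(P) = 1/1.5^2 = 0.44444444
E[P²] = 0.44444444 + 0.66666667² = 0.44444444 + 0.44444444 = 0.88888889

0.88888889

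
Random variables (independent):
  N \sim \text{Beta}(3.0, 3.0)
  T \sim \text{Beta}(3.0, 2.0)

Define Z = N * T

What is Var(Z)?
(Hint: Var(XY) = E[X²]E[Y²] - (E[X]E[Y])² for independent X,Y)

Var(XY) = E[X²]E[Y²] - (E[X]E[Y])²
E[N] = 0.5, Var(N) = 0.035714286
E[T] = 0.6, Var(T) = 0.04
E[N²] = 0.035714286 + 0.5² = 0.28571429
E[T²] = 0.04 + 0.6² = 0.4
Var(Z) = 0.28571429*0.4 - (0.5*0.6)²
= 0.11428571 - 0.09 = 0.024285714

0.024285714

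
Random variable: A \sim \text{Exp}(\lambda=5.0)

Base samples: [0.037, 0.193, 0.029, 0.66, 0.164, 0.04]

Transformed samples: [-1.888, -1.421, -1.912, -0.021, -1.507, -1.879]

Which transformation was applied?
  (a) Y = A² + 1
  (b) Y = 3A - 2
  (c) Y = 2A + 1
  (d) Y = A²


Checking option (b) Y = 3A - 2:
  A = 0.037 -> Y = -1.888 ✓
  A = 0.193 -> Y = -1.421 ✓
  A = 0.029 -> Y = -1.912 ✓
All samples match this transformation.

(b) 3A - 2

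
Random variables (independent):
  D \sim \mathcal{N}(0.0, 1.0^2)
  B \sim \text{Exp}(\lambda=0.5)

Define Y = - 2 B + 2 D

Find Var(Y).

For independent RVs: Var(aX + bY) = a²Var(X) + b²Var(Y)
Var(D) = 1
Var(B) = 4
Var(Y) = 2²*1 + (-2)²*4
= 4*1 + 4*4 = 20

20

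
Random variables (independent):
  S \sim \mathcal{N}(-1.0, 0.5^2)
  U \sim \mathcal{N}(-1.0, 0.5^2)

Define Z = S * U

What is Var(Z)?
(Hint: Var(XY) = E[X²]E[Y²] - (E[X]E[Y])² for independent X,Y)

Var(XY) = E[X²]E[Y²] - (E[X]E[Y])²
E[S] = -1, Var(S) = 0.25
E[U] = -1, Var(U) = 0.25
E[S²] = 0.25 + (-1)² = 1.25
E[U²] = 0.25 + (-1)² = 1.25
Var(Z) = 1.25*1.25 - (-1*(-1))²
= 1.5625 - 1 = 0.5625

0.5625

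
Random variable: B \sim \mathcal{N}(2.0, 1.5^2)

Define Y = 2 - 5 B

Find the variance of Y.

For Y = aB + b: Var(Y) = a² * Var(B)
Var(B) = 1.5^2 = 2.25
Var(Y) = (-5)² * 2.25 = 25 * 2.25 = 56.25

56.25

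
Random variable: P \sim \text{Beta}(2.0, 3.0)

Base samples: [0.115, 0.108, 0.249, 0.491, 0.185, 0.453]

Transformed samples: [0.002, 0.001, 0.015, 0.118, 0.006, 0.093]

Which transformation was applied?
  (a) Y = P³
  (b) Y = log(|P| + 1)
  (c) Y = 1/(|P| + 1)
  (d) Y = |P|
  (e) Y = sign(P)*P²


Checking option (a) Y = P³:
  P = 0.115 -> Y = 0.002 ✓
  P = 0.108 -> Y = 0.001 ✓
  P = 0.249 -> Y = 0.015 ✓
All samples match this transformation.

(a) P³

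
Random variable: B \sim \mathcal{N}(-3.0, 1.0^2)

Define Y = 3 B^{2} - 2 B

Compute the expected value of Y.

E[Y] = 3*E[B²] - 2*E[B]
E[B] = -3
E[B²] = Var(B) + (E[B])² = 1 + 9 = 10
E[Y] = 3*10 - 2*(-3) = 36

36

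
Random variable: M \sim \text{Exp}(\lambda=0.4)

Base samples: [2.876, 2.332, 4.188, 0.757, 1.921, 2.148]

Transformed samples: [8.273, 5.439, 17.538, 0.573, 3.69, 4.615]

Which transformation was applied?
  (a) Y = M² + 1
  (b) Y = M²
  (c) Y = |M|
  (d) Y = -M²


Checking option (b) Y = M²:
  M = 2.876 -> Y = 8.273 ✓
  M = 2.332 -> Y = 5.439 ✓
  M = 4.188 -> Y = 17.538 ✓
All samples match this transformation.

(b) M²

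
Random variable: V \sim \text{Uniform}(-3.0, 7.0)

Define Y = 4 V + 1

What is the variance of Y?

For Y = aV + b: Var(Y) = a² * Var(V)
Var(V) = (7 + 3)^2/12 = 8.3333333
Var(Y) = 4² * 8.3333333 = 16 * 8.3333333 = 133.33333

133.33333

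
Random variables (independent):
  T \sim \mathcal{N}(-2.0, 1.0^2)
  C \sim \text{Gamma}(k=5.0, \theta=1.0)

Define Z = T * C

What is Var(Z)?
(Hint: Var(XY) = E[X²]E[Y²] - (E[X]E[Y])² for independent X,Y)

Var(XY) = E[X²]E[Y²] - (E[X]E[Y])²
E[T] = -2, Var(T) = 1
E[C] = 5, Var(C) = 5
E[T²] = 1 + (-2)² = 5
E[C²] = 5 + 5² = 30
Var(Z) = 5*30 - (-2*5)²
= 150 - 100 = 50

50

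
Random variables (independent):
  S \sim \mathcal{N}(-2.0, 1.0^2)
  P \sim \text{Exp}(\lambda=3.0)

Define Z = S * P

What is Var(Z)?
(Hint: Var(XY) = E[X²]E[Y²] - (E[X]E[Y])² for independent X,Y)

Var(XY) = E[X²]E[Y²] - (E[X]E[Y])²
E[S] = -2, Var(S) = 1
E[P] = 0.33333333, Var(P) = 0.11111111
E[S²] = 1 + (-2)² = 5
E[P²] = 0.11111111 + 0.33333333² = 0.22222222
Var(Z) = 5*0.22222222 - (-2*0.33333333)²
= 1.1111111 - 0.44444444 = 0.66666667

0.66666667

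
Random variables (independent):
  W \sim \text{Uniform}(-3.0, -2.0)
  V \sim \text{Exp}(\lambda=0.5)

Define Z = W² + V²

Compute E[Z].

E[Z] = E[W²] + E[V²]
E[W²] = Var(W) + E[W]² = 0.083333333 + 6.25 = 6.3333333
E[V²] = Var(V) + E[V]² = 4 + 4 = 8
E[Z] = 6.3333333 + 8 = 14.333333

14.333333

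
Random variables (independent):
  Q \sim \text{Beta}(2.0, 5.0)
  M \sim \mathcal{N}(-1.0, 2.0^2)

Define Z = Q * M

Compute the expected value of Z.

For independent RVs: E[XY] = E[X]*E[Y]
E[Q] = 0.28571429
E[M] = -1
E[Z] = 0.28571429 * (-1) = -0.28571429

-0.28571429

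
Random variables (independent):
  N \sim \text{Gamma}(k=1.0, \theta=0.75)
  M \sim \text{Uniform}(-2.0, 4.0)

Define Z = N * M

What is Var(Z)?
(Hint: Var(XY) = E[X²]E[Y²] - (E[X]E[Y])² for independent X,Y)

Var(XY) = E[X²]E[Y²] - (E[X]E[Y])²
E[N] = 0.75, Var(N) = 0.5625
E[M] = 1, Var(M) = 3
E[N²] = 0.5625 + 0.75² = 1.125
E[M²] = 3 + 1² = 4
Var(Z) = 1.125*4 - (0.75*1)²
= 4.5 - 0.5625 = 3.9375

3.9375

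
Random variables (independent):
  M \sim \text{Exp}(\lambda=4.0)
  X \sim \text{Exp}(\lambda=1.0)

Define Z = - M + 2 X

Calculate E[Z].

E[Z] = -1*E[M] + 2*E[X]
E[M] = 0.25
E[X] = 1
E[Z] = -1*0.25 + 2*1 = 1.75

1.75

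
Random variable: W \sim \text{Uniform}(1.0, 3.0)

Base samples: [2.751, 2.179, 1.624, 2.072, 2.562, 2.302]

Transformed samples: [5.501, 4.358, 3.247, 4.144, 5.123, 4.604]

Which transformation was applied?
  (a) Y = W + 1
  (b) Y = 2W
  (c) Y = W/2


Checking option (b) Y = 2W:
  W = 2.751 -> Y = 5.501 ✓
  W = 2.179 -> Y = 4.358 ✓
  W = 1.624 -> Y = 3.247 ✓
All samples match this transformation.

(b) 2W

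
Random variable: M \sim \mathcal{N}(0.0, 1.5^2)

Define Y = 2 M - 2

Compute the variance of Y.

For Y = aM + b: Var(Y) = a² * Var(M)
Var(M) = 1.5^2 = 2.25
Var(Y) = 2² * 2.25 = 4 * 2.25 = 9

9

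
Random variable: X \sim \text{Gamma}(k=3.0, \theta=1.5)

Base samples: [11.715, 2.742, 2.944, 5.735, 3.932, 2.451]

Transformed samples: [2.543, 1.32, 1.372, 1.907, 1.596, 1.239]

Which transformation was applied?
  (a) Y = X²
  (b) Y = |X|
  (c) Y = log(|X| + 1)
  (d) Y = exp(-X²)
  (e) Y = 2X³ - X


Checking option (c) Y = log(|X| + 1):
  X = 11.715 -> Y = 2.543 ✓
  X = 2.742 -> Y = 1.32 ✓
  X = 2.944 -> Y = 1.372 ✓
All samples match this transformation.

(c) log(|X| + 1)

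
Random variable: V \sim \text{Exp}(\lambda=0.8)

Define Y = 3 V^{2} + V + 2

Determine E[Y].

E[Y] = 3*E[V²] + 1*E[V] + 2
E[V] = 1.25
E[V²] = Var(V) + (E[V])² = 1.5625 + 1.5625 = 3.125
E[Y] = 3*3.125 + 1*1.25 + 2 = 12.625

12.625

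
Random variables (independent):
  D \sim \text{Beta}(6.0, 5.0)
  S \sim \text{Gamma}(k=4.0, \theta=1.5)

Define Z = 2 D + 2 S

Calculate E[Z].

E[Z] = 2*E[D] + 2*E[S]
E[D] = 0.54545455
E[S] = 6
E[Z] = 2*0.54545455 + 2*6 = 13.090909

13.090909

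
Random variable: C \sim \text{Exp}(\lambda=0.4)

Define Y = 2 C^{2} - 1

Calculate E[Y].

E[Y] = 2*E[C²] - 1
E[C] = 2.5
E[C²] = Var(C) + (E[C])² = 6.25 + 6.25 = 12.5
E[Y] = 2*12.5 - 1 = 24

24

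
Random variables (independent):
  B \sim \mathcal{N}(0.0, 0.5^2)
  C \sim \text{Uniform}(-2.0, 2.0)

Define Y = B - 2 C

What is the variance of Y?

For independent RVs: Var(aX + bY) = a²Var(X) + b²Var(Y)
Var(B) = 0.25
Var(C) = 1.3333333
Var(Y) = 1²*0.25 + (-2)²*1.3333333
= 1*0.25 + 4*1.3333333 = 5.5833333

5.5833333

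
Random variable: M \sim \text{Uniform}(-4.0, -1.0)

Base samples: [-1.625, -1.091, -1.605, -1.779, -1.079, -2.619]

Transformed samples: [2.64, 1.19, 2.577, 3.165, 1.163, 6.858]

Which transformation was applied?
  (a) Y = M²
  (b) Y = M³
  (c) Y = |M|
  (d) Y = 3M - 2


Checking option (a) Y = M²:
  M = -1.625 -> Y = 2.64 ✓
  M = -1.091 -> Y = 1.19 ✓
  M = -1.605 -> Y = 2.577 ✓
All samples match this transformation.

(a) M²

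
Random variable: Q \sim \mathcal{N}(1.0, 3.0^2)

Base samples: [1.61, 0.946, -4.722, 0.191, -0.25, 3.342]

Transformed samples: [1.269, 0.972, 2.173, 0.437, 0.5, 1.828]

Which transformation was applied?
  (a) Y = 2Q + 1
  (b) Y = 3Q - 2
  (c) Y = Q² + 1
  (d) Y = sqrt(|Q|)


Checking option (d) Y = sqrt(|Q|):
  Q = 1.61 -> Y = 1.269 ✓
  Q = 0.946 -> Y = 0.972 ✓
  Q = -4.722 -> Y = 2.173 ✓
All samples match this transformation.

(d) sqrt(|Q|)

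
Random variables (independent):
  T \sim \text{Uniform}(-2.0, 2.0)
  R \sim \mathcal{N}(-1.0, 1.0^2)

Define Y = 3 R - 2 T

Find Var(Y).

For independent RVs: Var(aX + bY) = a²Var(X) + b²Var(Y)
Var(T) = 1.3333333
Var(R) = 1
Var(Y) = (-2)²*1.3333333 + 3²*1
= 4*1.3333333 + 9*1 = 14.333333

14.333333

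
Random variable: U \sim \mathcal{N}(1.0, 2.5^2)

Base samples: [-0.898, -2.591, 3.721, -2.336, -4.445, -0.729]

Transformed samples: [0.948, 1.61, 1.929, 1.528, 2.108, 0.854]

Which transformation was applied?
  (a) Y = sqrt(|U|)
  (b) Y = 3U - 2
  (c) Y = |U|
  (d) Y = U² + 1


Checking option (a) Y = sqrt(|U|):
  U = -0.898 -> Y = 0.948 ✓
  U = -2.591 -> Y = 1.61 ✓
  U = 3.721 -> Y = 1.929 ✓
All samples match this transformation.

(a) sqrt(|U|)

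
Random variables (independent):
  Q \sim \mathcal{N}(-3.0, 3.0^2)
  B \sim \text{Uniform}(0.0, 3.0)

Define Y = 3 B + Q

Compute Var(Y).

For independent RVs: Var(aX + bY) = a²Var(X) + b²Var(Y)
Var(Q) = 9
Var(B) = 0.75
Var(Y) = 1²*9 + 3²*0.75
= 1*9 + 9*0.75 = 15.75

15.75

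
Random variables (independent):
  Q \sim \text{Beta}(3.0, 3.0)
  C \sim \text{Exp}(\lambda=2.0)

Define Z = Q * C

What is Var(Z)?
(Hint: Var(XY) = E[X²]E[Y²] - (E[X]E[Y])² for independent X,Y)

Var(XY) = E[X²]E[Y²] - (E[X]E[Y])²
E[Q] = 0.5, Var(Q) = 0.035714286
E[C] = 0.5, Var(C) = 0.25
E[Q²] = 0.035714286 + 0.5² = 0.28571429
E[C²] = 0.25 + 0.5² = 0.5
Var(Z) = 0.28571429*0.5 - (0.5*0.5)²
= 0.14285714 - 0.0625 = 0.080357143

0.080357143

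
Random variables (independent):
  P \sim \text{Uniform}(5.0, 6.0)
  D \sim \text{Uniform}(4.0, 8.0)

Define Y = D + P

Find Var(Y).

For independent RVs: Var(aX + bY) = a²Var(X) + b²Var(Y)
Var(P) = 0.083333333
Var(D) = 1.3333333
Var(Y) = 1²*0.083333333 + 1²*1.3333333
= 1*0.083333333 + 1*1.3333333 = 1.4166667

1.4166667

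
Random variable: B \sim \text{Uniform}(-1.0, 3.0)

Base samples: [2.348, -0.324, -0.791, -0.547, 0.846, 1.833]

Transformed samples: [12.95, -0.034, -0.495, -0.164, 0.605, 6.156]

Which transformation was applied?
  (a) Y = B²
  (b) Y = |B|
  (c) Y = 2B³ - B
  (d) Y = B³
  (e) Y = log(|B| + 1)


Checking option (d) Y = B³:
  B = 2.348 -> Y = 12.95 ✓
  B = -0.324 -> Y = -0.034 ✓
  B = -0.791 -> Y = -0.495 ✓
All samples match this transformation.

(d) B³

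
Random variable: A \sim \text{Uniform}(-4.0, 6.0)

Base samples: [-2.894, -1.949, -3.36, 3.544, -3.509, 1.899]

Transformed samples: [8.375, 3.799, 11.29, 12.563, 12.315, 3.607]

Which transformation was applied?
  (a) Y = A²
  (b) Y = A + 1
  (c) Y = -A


Checking option (a) Y = A²:
  A = -2.894 -> Y = 8.375 ✓
  A = -1.949 -> Y = 3.799 ✓
  A = -3.36 -> Y = 11.29 ✓
All samples match this transformation.

(a) A²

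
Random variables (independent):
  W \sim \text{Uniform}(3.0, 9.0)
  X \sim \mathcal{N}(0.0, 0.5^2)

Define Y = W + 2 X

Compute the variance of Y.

For independent RVs: Var(aX + bY) = a²Var(X) + b²Var(Y)
Var(W) = 3
Var(X) = 0.25
Var(Y) = 1²*3 + 2²*0.25
= 1*3 + 4*0.25 = 4

4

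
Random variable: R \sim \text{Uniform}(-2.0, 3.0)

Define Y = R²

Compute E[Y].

Using E[X²] = Var(X) + (E[X])²:
E[R] = 0.5
Var(R) = (3 + 2)^2/12 = 2.0833333
E[R²] = 2.0833333 + 0.5² = 2.0833333 + 0.25 = 2.3333333

2.3333333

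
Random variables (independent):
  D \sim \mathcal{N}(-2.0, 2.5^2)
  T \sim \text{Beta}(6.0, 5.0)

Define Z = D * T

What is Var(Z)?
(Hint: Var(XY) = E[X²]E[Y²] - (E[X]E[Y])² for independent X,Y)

Var(XY) = E[X²]E[Y²] - (E[X]E[Y])²
E[D] = -2, Var(D) = 6.25
E[T] = 0.54545455, Var(T) = 0.020661157
E[D²] = 6.25 + (-2)² = 10.25
E[T²] = 0.020661157 + 0.54545455² = 0.31818182
Var(Z) = 10.25*0.31818182 - (-2*0.54545455)²
= 3.2613636 - 1.1900826 = 2.071281

2.071281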